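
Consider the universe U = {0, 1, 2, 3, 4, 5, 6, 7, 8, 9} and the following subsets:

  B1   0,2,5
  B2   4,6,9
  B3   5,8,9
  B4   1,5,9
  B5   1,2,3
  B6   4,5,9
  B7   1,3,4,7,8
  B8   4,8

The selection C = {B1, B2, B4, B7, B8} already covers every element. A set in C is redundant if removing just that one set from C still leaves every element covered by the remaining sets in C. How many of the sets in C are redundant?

Drop B1: 0, 2 uncovered — not redundant.
Drop B2: 6 uncovered — not redundant.
Drop B4: the rest still cover every element — redundant.
Drop B7: 3, 7 uncovered — not redundant.
Drop B8: the rest still cover every element — redundant.
2 redundant: B4, B8.

2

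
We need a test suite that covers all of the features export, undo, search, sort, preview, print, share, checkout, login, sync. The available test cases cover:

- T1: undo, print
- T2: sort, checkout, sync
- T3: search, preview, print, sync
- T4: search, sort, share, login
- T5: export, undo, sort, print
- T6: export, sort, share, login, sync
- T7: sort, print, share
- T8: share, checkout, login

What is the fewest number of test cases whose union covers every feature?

T3, T5, T8 together cover {export, undo, search, sort, preview, print, share, checkout, login, sync} — every feature.
No 2 of the 8 test cases cover everything (all 28 pairs fall short), so 3 is minimum.
Greedy (largest uncovered first) would take T6, T3, T1, T2 — 4 test cases — but 3 suffice.

3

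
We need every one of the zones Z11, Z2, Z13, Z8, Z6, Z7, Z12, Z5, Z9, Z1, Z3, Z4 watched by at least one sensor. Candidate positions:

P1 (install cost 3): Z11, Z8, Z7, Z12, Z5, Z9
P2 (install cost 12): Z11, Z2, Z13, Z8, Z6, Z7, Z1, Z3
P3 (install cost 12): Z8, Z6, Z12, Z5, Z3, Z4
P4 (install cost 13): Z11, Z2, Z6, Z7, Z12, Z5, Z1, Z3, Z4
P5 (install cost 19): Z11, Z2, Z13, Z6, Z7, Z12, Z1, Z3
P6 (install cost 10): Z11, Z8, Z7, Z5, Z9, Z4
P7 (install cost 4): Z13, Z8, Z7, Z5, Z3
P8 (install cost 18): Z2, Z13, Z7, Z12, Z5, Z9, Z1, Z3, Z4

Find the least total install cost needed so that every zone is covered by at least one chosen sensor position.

P1, P4, P7 cover every zone at install cost 3 + 13 + 4 = 20.
Any cover uses at least 2 sensor positions; among all covering selections none totals below 20.

20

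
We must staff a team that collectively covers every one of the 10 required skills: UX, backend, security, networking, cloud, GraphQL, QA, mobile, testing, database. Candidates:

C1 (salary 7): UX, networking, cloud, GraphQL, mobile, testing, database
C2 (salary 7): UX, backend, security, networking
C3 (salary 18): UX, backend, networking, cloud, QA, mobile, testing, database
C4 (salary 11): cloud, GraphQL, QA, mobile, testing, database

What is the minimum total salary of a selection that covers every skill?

18

C2, C4 cover every skill at salary 7 + 11 = 18.
Any cover uses at least 2 candidates; among all covering selections none totals below 18.
Greedy by coverage-per-salary would pick C1, C2, C4 for 25 — worse than the optimum 18.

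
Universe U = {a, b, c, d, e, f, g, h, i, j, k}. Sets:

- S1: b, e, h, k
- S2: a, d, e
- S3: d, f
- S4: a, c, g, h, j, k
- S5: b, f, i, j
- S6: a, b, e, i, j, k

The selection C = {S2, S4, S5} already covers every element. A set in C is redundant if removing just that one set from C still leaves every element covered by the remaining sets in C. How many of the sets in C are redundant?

Drop S2: d, e uncovered — not redundant.
Drop S4: c, g, h, k uncovered — not redundant.
Drop S5: b, f, i uncovered — not redundant.
None of the sets in C is redundant.

0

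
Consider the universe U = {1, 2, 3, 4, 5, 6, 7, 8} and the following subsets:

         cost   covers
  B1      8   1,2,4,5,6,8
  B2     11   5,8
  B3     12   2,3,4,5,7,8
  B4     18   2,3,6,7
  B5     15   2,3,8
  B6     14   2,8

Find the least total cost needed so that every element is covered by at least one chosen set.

20

B1, B3 cover every element at cost 8 + 12 = 20.
Any cover uses at least 2 sets; among all covering selections none totals below 20.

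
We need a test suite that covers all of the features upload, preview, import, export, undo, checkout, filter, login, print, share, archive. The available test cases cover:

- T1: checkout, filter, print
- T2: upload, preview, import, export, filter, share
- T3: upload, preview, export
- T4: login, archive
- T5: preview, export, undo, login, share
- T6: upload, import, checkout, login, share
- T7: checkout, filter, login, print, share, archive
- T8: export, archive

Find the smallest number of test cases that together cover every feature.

3

T2, T5, T7 together cover {upload, preview, import, export, undo, checkout, filter, login, print, share, archive} — every feature.
No 2 of the 8 test cases cover everything (all 28 pairs fall short), so 3 is minimum.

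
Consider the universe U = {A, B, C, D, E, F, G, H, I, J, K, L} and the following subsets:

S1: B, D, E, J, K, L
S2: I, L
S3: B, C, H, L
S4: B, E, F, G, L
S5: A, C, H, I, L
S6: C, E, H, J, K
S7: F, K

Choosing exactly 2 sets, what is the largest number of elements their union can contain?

10

Choosing S1, S5 covers {A, B, C, D, E, H, I, J, K, L} — 10 elements.
No choice of 2 sets does better; here F, G are left uncovered.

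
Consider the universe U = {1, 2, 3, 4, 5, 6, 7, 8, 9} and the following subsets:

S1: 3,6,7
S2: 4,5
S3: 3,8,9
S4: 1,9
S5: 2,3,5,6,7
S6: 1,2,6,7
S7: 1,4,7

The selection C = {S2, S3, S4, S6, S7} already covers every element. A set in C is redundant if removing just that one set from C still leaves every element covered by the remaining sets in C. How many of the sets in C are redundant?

2

Drop S2: 5 uncovered — not redundant.
Drop S3: 3, 8 uncovered — not redundant.
Drop S4: the rest still cover every element — redundant.
Drop S6: 2, 6 uncovered — not redundant.
Drop S7: the rest still cover every element — redundant.
2 redundant: S4, S7.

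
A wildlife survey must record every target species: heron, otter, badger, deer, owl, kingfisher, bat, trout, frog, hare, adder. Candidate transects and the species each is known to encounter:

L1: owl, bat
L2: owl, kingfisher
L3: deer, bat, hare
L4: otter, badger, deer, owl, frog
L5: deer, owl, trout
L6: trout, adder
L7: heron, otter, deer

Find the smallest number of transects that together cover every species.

5

L2, L3, L4, L6, L7 together cover {heron, otter, badger, deer, owl, kingfisher, bat, trout, frog, hare, adder} — every species.
No 4 of the 7 transects cover everything (all 35 size-4 selections fall short), so 5 is minimum.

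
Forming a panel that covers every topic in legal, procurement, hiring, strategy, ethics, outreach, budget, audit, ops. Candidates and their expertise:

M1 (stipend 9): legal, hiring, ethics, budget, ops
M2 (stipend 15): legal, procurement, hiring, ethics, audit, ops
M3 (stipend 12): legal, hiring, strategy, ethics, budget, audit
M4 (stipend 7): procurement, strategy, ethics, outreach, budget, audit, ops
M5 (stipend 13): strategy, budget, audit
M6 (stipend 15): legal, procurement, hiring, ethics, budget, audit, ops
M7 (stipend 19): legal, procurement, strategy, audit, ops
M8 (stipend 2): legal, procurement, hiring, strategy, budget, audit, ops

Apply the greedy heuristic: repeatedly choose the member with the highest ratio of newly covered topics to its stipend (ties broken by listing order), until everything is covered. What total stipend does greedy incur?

9

Pick 1: M8 adds 7 new (legal, procurement, hiring, strategy, budget, audit, ops) at stipend 2 (ratio 7/2).
Pick 2: M4 adds 2 new (ethics, outreach) at stipend 7 (ratio 2/7).
Greedy total stipend: 2 + 7 = 9.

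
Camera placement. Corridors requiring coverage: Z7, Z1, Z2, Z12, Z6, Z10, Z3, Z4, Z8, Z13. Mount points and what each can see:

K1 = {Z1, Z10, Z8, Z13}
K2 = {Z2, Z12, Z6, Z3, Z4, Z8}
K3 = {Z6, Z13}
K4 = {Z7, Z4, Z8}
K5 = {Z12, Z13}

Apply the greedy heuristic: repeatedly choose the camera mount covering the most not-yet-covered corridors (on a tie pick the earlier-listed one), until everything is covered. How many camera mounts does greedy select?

3

Pick 1: K2 covers 6 new corridors (Z2, Z12, Z6, Z3, Z4, Z8).
Pick 2: K1 covers 3 new corridors (Z1, Z10, Z13).
Pick 3: K4 covers 1 new corridors (Z7).
Greedy uses 3 camera mounts.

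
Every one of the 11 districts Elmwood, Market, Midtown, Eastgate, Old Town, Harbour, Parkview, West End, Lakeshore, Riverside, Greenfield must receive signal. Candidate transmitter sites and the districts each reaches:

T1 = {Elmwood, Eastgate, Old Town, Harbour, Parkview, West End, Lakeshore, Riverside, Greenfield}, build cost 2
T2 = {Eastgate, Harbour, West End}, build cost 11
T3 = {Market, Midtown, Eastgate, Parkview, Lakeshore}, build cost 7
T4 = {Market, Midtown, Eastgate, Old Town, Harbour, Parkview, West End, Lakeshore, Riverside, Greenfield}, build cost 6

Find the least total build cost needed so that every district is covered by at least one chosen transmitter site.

T1, T4 cover every district at build cost 2 + 6 = 8.
Any cover uses at least 2 transmitter sites; among all covering selections none totals below 8.

8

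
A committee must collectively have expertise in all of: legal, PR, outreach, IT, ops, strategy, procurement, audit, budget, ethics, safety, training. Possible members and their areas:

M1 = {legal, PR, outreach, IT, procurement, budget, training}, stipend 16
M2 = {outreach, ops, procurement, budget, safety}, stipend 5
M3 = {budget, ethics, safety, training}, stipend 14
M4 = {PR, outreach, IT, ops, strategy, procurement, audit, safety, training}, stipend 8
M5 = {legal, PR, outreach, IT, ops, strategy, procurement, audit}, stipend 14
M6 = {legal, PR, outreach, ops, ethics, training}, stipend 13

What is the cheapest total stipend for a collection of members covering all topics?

M2, M4, M6 cover every topic at stipend 5 + 8 + 13 = 26.
Any cover uses at least 2 members; among all covering selections none totals below 26.

26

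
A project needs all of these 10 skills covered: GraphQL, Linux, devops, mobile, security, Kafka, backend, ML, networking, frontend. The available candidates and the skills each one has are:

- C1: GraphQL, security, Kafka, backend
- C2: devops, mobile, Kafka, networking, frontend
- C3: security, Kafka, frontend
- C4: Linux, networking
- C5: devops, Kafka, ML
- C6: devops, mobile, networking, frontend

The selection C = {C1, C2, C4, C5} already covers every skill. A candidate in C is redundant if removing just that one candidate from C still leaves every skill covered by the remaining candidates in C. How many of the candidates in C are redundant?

Drop C1: GraphQL, security, backend uncovered — not redundant.
Drop C2: mobile, frontend uncovered — not redundant.
Drop C4: Linux uncovered — not redundant.
Drop C5: ML uncovered — not redundant.
None of the candidates in C is redundant.

0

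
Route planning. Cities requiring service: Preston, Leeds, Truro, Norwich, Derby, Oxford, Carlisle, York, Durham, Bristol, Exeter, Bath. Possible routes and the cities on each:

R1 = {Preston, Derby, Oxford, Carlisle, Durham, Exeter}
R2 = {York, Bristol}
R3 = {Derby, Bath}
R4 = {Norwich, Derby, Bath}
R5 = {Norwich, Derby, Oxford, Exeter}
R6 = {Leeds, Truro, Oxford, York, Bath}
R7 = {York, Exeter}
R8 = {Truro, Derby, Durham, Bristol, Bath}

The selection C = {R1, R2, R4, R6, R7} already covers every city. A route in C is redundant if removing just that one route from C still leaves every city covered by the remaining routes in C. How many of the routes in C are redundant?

1

Drop R1: Preston, Carlisle, Durham uncovered — not redundant.
Drop R2: Bristol uncovered — not redundant.
Drop R4: Norwich uncovered — not redundant.
Drop R6: Leeds, Truro uncovered — not redundant.
Drop R7: the rest still cover every city — redundant.
1 redundant: R7.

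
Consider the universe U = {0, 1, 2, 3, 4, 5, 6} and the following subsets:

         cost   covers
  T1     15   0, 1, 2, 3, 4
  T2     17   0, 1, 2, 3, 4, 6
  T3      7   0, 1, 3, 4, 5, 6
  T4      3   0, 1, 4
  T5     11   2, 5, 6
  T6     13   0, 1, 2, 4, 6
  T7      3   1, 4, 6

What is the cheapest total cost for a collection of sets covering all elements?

T3, T5 cover every element at cost 7 + 11 = 18.
Any cover uses at least 2 sets; among all covering selections none totals below 18.
Greedy by coverage-per-cost would pick T4, T3, T5 for 21 — worse than the optimum 18.

18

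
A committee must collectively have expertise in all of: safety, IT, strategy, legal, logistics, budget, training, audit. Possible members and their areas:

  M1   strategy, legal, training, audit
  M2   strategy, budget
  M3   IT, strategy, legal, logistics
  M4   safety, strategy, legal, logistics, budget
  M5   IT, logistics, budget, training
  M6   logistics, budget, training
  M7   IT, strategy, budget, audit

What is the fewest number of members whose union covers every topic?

3

M1, M3, M4 together cover {safety, IT, strategy, legal, logistics, budget, training, audit} — every topic.
No 2 of the 7 members cover everything (all 21 pairs fall short), so 3 is minimum.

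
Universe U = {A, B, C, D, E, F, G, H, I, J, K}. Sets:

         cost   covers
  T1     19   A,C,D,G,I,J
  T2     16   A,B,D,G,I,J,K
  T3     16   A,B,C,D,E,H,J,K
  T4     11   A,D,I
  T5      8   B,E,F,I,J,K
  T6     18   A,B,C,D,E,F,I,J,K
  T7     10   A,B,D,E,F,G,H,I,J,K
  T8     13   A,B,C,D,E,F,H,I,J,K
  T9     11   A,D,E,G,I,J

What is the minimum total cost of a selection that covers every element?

23

T7, T8 cover every element at cost 10 + 13 = 23.
Any cover uses at least 2 sets; among all covering selections none totals below 23.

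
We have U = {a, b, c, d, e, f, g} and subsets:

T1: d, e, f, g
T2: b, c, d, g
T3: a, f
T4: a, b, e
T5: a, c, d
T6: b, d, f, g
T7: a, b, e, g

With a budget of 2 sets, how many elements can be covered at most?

Choosing T1, T2 covers {b, c, d, e, f, g} — 6 elements.
No choice of 2 sets does better; here a is left uncovered.

6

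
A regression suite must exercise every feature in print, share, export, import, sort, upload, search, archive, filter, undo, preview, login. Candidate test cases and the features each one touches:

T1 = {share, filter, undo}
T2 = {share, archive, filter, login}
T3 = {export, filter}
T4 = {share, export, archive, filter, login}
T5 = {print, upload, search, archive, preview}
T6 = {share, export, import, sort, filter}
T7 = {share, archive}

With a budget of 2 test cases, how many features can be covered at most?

10

Choosing T5, T6 covers {print, share, export, import, sort, upload, search, archive, filter, preview} — 10 features.
No choice of 2 test cases does better; here undo, login are left uncovered.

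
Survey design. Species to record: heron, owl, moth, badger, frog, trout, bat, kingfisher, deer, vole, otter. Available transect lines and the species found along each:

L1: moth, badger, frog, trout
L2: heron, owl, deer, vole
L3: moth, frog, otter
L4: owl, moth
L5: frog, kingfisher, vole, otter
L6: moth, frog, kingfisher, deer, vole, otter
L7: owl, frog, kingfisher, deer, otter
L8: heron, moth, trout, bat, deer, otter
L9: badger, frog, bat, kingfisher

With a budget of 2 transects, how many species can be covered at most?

9

Choosing L5, L8 covers {heron, moth, frog, trout, bat, kingfisher, deer, vole, otter} — 9 species.
No choice of 2 transects does better; here owl, badger are left uncovered.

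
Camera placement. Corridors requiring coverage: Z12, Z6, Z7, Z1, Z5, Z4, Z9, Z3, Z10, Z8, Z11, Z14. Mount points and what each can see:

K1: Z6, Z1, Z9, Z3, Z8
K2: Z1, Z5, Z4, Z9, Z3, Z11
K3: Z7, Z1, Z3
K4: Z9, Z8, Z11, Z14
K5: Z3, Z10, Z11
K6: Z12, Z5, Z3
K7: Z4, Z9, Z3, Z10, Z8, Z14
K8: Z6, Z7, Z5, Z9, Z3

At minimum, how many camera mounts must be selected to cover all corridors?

4

K2, K6, K7, K8 together cover {Z12, Z6, Z7, Z1, Z5, Z4, Z9, Z3, Z10, Z8, Z11, Z14} — every corridor.
No 3 of the 8 camera mounts cover everything (all 56 triples fall short), so 4 is minimum.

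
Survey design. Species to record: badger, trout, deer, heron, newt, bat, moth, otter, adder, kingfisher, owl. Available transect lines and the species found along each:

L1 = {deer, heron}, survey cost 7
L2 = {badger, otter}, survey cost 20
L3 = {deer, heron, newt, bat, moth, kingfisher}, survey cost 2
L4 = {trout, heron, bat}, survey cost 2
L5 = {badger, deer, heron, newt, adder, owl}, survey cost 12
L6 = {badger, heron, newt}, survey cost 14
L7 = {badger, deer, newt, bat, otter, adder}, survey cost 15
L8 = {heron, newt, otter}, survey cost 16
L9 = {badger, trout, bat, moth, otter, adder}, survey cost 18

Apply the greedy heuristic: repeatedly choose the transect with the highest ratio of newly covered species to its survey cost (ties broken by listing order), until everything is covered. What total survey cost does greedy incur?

31

Pick 1: L3 adds 6 new (deer, heron, newt, bat, moth, kingfisher) at survey cost 2 (ratio 6/2).
Pick 2: L4 adds 1 new (trout) at survey cost 2 (ratio 1/2).
Pick 3: L5 adds 3 new (badger, adder, owl) at survey cost 12 (ratio 3/12).
Pick 4: L7 adds 1 new (otter) at survey cost 15 (ratio 1/15).
Greedy total survey cost: 2 + 2 + 12 + 15 = 31.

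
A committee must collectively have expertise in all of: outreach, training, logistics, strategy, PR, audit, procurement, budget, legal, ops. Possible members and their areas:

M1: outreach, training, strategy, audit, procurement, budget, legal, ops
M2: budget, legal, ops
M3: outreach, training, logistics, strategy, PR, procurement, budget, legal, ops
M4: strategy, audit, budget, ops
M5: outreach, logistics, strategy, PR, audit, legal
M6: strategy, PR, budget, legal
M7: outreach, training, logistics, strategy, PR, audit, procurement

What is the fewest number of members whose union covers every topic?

2

M1, M3 together cover {outreach, training, logistics, strategy, PR, audit, procurement, budget, legal, ops} — every topic.
No single member contains all 10 topics, so 2 is optimal.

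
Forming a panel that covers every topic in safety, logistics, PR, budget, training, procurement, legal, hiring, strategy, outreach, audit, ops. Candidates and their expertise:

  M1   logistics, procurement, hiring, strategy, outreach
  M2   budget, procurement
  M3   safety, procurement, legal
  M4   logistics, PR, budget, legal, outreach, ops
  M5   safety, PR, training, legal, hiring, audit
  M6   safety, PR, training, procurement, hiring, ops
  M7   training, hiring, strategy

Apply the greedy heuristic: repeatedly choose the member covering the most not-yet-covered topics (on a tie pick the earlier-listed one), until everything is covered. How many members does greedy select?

Pick 1: M4 covers 6 new topics (logistics, PR, budget, legal, outreach, ops).
Pick 2: M5 covers 4 new topics (safety, training, hiring, audit).
Pick 3: M1 covers 2 new topics (procurement, strategy).
Greedy uses 3 members.

3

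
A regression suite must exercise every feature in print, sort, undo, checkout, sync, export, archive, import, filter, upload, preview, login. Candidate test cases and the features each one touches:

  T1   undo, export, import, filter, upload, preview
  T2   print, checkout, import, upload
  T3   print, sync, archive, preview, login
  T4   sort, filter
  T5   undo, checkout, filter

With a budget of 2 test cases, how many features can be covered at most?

Choosing T1, T3 covers {print, undo, sync, export, archive, import, filter, upload, preview, login} — 10 features.
No choice of 2 test cases does better; here sort, checkout are left uncovered.

10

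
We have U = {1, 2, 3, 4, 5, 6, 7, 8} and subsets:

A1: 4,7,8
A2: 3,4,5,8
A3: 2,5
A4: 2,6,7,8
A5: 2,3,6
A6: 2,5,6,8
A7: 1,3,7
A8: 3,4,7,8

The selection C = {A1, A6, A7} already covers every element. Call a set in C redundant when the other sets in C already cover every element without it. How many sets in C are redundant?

0

Drop A1: 4 uncovered — not redundant.
Drop A6: 2, 5, 6 uncovered — not redundant.
Drop A7: 1, 3 uncovered — not redundant.
None of the sets in C is redundant.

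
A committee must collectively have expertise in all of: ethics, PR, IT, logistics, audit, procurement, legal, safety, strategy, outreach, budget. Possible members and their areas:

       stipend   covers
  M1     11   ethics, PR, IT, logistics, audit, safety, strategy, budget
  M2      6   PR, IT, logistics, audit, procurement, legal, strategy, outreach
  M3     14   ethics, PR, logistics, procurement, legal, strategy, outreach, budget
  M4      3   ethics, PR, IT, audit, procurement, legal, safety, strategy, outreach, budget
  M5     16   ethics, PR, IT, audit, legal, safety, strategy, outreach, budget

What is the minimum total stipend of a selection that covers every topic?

9

M2, M4 cover every topic at stipend 6 + 3 = 9.
Any cover uses at least 2 members; among all covering selections none totals below 9.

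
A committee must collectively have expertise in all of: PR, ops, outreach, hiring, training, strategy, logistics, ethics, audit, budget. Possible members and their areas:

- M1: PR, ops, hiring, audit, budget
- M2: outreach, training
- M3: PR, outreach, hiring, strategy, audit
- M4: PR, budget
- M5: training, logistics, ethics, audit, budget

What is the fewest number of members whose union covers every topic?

M1, M3, M5 together cover {PR, ops, outreach, hiring, training, strategy, logistics, ethics, audit, budget} — every topic.
No 2 of the 5 members cover everything (all 10 pairs fall short), so 3 is minimum.

3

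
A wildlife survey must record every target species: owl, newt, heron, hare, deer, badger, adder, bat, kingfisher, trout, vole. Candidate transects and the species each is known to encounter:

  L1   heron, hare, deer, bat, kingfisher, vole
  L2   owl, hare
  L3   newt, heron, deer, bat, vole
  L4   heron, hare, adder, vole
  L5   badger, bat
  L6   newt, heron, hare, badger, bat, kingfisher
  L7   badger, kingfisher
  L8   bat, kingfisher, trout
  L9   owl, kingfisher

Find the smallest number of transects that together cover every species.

L1, L2, L4, L6, L8 together cover {owl, newt, heron, hare, deer, badger, adder, bat, kingfisher, trout, vole} — every species.
No 4 of the 9 transects cover everything (all 126 size-4 selections fall short), so 5 is minimum.

5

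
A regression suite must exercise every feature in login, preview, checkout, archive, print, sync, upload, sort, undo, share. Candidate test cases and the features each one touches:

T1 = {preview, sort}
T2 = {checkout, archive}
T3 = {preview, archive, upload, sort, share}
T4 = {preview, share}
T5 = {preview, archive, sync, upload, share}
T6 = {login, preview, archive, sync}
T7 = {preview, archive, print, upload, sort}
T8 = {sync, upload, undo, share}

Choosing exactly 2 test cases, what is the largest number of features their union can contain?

8

Choosing T7, T8 covers {preview, archive, print, sync, upload, sort, undo, share} — 8 features.
No choice of 2 test cases does better; here login, checkout are left uncovered.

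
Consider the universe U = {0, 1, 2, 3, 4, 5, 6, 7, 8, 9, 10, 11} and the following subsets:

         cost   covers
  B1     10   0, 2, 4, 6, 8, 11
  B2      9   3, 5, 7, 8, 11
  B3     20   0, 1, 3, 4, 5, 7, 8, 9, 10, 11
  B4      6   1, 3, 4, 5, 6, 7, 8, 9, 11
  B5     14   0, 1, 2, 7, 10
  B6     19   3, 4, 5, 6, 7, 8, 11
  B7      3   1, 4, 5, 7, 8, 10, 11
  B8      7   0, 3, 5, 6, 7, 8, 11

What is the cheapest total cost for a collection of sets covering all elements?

19

B1, B4, B7 cover every element at cost 10 + 6 + 3 = 19.
Any cover uses at least 2 sets; among all covering selections none totals below 19.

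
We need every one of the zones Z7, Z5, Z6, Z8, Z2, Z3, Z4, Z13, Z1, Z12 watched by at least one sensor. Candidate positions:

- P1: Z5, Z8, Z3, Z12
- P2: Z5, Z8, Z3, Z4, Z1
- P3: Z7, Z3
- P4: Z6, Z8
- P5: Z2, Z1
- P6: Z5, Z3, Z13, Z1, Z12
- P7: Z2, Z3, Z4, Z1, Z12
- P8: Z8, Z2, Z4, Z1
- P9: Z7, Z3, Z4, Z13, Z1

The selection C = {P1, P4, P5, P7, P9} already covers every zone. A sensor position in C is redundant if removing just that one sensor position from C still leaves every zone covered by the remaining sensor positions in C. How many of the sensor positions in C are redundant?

Drop P1: Z5 uncovered — not redundant.
Drop P4: Z6 uncovered — not redundant.
Drop P5: the rest still cover every zone — redundant.
Drop P7: the rest still cover every zone — redundant.
Drop P9: Z7, Z13 uncovered — not redundant.
2 redundant: P5, P7.

2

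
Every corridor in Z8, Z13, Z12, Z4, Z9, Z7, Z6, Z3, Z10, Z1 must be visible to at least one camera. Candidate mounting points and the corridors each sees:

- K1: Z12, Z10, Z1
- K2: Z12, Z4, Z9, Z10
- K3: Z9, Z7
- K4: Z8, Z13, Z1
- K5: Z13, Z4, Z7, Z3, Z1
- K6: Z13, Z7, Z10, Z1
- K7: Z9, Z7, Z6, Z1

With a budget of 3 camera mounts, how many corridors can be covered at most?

9

Choosing K1, K5, K7 covers {Z13, Z12, Z4, Z9, Z7, Z6, Z3, Z10, Z1} — 9 corridors.
No choice of 3 camera mounts does better; here Z8 is left uncovered.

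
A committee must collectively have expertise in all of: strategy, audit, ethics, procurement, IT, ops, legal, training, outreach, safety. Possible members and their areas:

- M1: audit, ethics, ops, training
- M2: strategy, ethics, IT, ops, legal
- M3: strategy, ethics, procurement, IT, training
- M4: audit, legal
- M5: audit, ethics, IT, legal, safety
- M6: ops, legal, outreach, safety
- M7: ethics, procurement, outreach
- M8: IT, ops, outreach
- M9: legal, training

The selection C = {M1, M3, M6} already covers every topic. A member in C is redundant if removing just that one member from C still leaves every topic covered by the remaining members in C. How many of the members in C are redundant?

0

Drop M1: audit uncovered — not redundant.
Drop M3: strategy, procurement, IT uncovered — not redundant.
Drop M6: legal, outreach, safety uncovered — not redundant.
None of the members in C is redundant.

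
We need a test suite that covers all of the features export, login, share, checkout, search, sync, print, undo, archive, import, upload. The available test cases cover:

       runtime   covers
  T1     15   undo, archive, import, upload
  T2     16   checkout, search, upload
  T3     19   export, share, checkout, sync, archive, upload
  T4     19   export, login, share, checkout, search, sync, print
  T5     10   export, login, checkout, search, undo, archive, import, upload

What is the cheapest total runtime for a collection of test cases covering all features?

29

T4, T5 cover every feature at runtime 19 + 10 = 29.
Any cover uses at least 2 test cases; among all covering selections none totals below 29.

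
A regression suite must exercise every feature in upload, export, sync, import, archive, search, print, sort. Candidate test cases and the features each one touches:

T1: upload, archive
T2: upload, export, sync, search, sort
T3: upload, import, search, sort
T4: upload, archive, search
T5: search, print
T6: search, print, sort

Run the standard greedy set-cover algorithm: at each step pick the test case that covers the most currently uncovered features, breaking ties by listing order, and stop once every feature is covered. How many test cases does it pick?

Pick 1: T2 covers 5 new features (upload, export, sync, search, sort).
Pick 2: T1 covers 1 new features (archive).
Pick 3: T3 covers 1 new features (import).
Pick 4: T5 covers 1 new features (print).
Greedy uses 4 test cases.

4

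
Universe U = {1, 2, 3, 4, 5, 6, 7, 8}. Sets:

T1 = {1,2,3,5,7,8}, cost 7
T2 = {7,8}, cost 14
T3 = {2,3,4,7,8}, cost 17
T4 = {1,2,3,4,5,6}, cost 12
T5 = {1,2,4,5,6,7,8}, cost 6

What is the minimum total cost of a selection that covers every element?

T1, T5 cover every element at cost 7 + 6 = 13.
Any cover uses at least 2 sets; among all covering selections none totals below 13.

13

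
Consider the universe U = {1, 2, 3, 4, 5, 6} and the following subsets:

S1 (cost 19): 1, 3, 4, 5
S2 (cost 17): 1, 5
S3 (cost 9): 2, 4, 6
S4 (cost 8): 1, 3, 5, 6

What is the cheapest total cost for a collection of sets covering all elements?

S3, S4 cover every element at cost 9 + 8 = 17.
Any cover uses at least 2 sets; among all covering selections none totals below 17.

17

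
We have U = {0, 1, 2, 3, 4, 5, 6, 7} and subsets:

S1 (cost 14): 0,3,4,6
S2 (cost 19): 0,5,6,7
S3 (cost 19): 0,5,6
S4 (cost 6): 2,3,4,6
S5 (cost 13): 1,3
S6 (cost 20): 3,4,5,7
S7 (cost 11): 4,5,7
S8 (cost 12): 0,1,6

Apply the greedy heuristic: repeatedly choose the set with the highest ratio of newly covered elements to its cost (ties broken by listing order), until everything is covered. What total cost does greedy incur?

29

Pick 1: S4 adds 4 new (2, 3, 4, 6) at cost 6 (ratio 4/6).
Pick 2: S7 adds 2 new (5, 7) at cost 11 (ratio 2/11).
Pick 3: S8 adds 2 new (0, 1) at cost 12 (ratio 2/12).
Greedy total cost: 6 + 11 + 12 = 29.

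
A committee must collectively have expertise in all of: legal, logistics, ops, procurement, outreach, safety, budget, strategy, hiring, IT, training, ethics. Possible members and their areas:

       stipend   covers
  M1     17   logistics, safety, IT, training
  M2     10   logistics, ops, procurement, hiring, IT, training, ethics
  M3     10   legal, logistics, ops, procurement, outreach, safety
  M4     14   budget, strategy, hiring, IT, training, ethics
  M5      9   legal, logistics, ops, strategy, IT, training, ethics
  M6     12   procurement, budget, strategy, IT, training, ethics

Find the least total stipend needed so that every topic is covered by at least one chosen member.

24

M3, M4 cover every topic at stipend 10 + 14 = 24.
Any cover uses at least 2 members; among all covering selections none totals below 24.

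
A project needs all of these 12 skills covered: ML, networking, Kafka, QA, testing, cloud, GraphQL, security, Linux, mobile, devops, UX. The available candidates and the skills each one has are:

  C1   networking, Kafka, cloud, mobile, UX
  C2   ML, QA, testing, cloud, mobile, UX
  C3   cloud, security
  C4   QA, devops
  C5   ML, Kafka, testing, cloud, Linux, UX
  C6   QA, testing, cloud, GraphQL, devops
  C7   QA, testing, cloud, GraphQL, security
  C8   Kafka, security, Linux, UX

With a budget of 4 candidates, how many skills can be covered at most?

Choosing C1, C2, C6, C8 covers {ML, networking, Kafka, QA, testing, cloud, GraphQL, security, Linux, mobile, devops, UX} — 12 skills.
That is all 12 skills.

12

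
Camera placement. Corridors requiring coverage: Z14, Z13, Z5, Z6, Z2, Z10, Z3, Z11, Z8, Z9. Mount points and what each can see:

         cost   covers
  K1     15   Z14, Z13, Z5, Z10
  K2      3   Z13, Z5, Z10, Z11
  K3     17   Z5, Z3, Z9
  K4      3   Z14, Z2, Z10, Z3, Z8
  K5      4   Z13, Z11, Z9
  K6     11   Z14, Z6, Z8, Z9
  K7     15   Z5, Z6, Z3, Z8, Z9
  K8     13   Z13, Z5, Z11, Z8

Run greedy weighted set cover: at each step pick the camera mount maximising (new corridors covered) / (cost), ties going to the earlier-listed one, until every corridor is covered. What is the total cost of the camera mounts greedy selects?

Pick 1: K4 adds 5 new (Z14, Z2, Z10, Z3, Z8) at cost 3 (ratio 5/3).
Pick 2: K2 adds 3 new (Z13, Z5, Z11) at cost 3 (ratio 3/3).
Pick 3: K5 adds 1 new (Z9) at cost 4 (ratio 1/4).
Pick 4: K6 adds 1 new (Z6) at cost 11 (ratio 1/11).
Greedy total cost: 3 + 3 + 4 + 11 = 21. (The true optimum is 17, so greedy overshoots here.)

21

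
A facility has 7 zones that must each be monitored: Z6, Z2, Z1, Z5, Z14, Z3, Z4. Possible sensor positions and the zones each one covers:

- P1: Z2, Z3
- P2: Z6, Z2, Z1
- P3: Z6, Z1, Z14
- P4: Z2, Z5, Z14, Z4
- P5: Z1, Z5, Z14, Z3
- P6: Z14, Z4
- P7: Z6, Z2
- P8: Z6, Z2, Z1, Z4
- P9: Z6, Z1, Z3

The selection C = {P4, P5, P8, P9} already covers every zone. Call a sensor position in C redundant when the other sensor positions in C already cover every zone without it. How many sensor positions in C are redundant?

4

Drop P4: the rest still cover every zone — redundant.
Drop P5: the rest still cover every zone — redundant.
Drop P8: the rest still cover every zone — redundant.
Drop P9: the rest still cover every zone — redundant.
4 redundant: P4, P5, P8, P9.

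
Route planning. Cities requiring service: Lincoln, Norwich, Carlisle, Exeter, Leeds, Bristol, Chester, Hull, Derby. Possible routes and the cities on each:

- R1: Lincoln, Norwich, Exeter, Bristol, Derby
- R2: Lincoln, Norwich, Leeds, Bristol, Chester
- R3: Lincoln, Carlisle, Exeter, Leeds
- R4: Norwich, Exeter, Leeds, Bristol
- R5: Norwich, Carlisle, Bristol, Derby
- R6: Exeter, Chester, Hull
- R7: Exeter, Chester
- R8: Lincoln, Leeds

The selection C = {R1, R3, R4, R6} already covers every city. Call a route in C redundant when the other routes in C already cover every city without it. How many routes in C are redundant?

1

Drop R1: Derby uncovered — not redundant.
Drop R3: Carlisle uncovered — not redundant.
Drop R4: the rest still cover every city — redundant.
Drop R6: Chester, Hull uncovered — not redundant.
1 redundant: R4.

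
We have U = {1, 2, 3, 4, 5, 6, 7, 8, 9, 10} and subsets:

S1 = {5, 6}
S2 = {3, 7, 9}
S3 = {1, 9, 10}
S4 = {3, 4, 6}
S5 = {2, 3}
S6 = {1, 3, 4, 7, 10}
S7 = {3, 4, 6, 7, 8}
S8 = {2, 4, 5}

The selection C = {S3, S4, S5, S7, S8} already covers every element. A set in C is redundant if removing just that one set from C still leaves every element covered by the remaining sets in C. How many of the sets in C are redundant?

2

Drop S3: 1, 9, 10 uncovered — not redundant.
Drop S4: the rest still cover every element — redundant.
Drop S5: the rest still cover every element — redundant.
Drop S7: 7, 8 uncovered — not redundant.
Drop S8: 5 uncovered — not redundant.
2 redundant: S4, S5.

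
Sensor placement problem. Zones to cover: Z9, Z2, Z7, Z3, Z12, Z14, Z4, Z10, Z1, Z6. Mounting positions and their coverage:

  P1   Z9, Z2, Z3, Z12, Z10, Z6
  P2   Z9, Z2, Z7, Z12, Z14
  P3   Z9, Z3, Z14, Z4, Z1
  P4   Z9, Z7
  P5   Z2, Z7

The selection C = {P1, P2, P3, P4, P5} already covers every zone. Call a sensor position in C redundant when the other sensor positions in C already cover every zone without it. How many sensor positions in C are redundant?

Drop P1: Z10, Z6 uncovered — not redundant.
Drop P2: the rest still cover every zone — redundant.
Drop P3: Z4, Z1 uncovered — not redundant.
Drop P4: the rest still cover every zone — redundant.
Drop P5: the rest still cover every zone — redundant.
3 redundant: P2, P4, P5.

3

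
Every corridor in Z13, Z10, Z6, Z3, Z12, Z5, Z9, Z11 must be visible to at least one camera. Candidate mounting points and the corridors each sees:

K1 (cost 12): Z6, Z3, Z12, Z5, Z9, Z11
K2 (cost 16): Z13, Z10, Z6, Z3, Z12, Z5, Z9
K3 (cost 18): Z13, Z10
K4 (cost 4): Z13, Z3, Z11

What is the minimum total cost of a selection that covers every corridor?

K2, K4 cover every corridor at cost 16 + 4 = 20.
Any cover uses at least 2 camera mounts; among all covering selections none totals below 20.
Greedy by coverage-per-cost would pick K4, K1, K2 for 32 — worse than the optimum 20.

20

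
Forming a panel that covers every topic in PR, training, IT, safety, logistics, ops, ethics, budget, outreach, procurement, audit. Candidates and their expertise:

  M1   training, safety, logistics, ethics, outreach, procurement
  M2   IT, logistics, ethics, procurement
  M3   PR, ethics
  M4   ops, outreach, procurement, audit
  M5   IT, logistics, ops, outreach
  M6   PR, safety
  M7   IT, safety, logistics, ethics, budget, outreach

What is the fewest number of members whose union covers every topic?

4

M1, M3, M4, M7 together cover {PR, training, IT, safety, logistics, ops, ethics, budget, outreach, procurement, audit} — every topic.
No 3 of the 7 members cover everything (all 35 triples fall short), so 4 is minimum.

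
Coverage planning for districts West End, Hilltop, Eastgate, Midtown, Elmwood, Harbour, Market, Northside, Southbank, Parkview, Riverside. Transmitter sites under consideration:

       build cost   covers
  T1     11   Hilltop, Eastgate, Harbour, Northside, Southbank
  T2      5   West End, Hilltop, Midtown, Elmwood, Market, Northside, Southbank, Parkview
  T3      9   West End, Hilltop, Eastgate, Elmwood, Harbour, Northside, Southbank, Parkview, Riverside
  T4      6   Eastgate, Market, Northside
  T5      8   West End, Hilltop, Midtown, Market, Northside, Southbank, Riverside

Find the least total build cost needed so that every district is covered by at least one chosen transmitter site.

14

T2, T3 cover every district at build cost 5 + 9 = 14.
Any cover uses at least 2 transmitter sites; among all covering selections none totals below 14.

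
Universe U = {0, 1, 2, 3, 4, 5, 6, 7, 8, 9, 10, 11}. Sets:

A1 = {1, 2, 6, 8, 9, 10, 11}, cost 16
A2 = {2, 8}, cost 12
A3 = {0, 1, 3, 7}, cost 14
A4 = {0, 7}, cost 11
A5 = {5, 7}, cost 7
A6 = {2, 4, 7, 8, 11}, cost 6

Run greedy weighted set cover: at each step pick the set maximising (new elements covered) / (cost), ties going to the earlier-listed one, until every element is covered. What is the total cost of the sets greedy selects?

Pick 1: A6 adds 5 new (2, 4, 7, 8, 11) at cost 6 (ratio 5/6).
Pick 2: A1 adds 4 new (1, 6, 9, 10) at cost 16 (ratio 4/16).
Pick 3: A3 adds 2 new (0, 3) at cost 14 (ratio 2/14).
Pick 4: A5 adds 1 new (5) at cost 7 (ratio 1/7).
Greedy total cost: 6 + 16 + 14 + 7 = 43.

43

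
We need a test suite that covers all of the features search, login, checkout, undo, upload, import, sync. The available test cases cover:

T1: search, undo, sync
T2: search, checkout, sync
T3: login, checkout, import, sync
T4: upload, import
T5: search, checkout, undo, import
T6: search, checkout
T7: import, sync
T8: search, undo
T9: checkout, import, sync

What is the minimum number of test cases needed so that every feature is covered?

T1, T3, T4 together cover {search, login, checkout, undo, upload, import, sync} — every feature.
No 2 of the 9 test cases cover everything (all 36 pairs fall short), so 3 is minimum.

3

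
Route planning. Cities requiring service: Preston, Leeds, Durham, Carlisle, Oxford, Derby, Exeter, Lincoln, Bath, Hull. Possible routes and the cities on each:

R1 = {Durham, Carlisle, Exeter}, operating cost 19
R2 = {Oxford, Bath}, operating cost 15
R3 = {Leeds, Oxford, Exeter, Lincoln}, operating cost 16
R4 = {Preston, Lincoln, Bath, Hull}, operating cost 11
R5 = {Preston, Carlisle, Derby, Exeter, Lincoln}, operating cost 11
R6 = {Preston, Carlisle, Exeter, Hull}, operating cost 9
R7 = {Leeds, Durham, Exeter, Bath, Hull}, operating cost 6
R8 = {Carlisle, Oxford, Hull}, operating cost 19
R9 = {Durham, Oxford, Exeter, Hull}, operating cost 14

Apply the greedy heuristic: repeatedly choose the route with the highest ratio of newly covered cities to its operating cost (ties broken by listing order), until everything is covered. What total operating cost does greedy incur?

31

Pick 1: R7 adds 5 new (Leeds, Durham, Exeter, Bath, Hull) at operating cost 6 (ratio 5/6).
Pick 2: R5 adds 4 new (Preston, Carlisle, Derby, Lincoln) at operating cost 11 (ratio 4/11).
Pick 3: R9 adds 1 new (Oxford) at operating cost 14 (ratio 1/14).
Greedy total operating cost: 6 + 11 + 14 = 31.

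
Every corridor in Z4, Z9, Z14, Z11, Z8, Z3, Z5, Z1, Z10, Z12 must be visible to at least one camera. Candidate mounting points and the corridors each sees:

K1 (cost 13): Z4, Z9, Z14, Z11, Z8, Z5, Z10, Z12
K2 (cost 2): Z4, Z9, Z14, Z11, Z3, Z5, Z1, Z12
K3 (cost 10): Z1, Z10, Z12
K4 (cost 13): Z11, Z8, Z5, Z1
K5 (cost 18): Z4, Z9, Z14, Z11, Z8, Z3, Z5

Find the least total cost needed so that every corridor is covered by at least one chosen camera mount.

15

K1, K2 cover every corridor at cost 13 + 2 = 15.
Any cover uses at least 2 camera mounts; among all covering selections none totals below 15.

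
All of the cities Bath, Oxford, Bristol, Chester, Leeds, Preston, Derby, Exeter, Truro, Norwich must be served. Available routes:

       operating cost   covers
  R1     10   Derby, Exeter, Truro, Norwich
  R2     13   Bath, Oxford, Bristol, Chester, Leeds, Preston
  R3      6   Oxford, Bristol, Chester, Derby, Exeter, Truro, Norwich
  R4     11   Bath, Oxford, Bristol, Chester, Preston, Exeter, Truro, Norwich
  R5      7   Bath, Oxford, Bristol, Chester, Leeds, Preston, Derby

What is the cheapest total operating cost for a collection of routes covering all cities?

13

R3, R5 cover every city at operating cost 6 + 7 = 13.
Any cover uses at least 2 routes; among all covering selections none totals below 13.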